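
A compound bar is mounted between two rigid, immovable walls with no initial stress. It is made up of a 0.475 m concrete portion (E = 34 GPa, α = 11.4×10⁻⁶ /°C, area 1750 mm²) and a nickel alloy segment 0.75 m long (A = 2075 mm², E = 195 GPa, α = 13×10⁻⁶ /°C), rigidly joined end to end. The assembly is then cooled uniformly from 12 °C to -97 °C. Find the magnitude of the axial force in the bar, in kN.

With the walls removed the bar would change length by δ_free = Σ αᵢΔT Lᵢ = 11.4×10⁻⁶×109×475 + 13×10⁻⁶×109×750 = 1.653 mm.
The rigid supports impose zero overall length change; the single axial force P common to all segments must satisfy P Σ Lᵢ/(AᵢEᵢ) = δ_free.
Σ Lᵢ/(AᵢEᵢ) = 475/(1750×34×10³) + 750/(2075×195×10³) = 9.837×10⁻⁶ mm/N.
So P = 1.653 / 9.837×10⁻⁶ = 168 kN, tensile.

P ≈ 168 kN (tensile)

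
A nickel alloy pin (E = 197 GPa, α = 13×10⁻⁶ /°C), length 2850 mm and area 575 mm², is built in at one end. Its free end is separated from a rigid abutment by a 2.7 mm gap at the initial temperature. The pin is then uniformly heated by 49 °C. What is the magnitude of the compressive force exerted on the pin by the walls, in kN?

If the wall were absent the pin would grow by αΔT L = 13×10⁻⁶ × 49 × 2850 = 1.815 mm.
Since δ_free = 1.82 mm is less than the 2.7 mm gap, the pin never touches the wall. No axial force develops.

P ≈ 0 kN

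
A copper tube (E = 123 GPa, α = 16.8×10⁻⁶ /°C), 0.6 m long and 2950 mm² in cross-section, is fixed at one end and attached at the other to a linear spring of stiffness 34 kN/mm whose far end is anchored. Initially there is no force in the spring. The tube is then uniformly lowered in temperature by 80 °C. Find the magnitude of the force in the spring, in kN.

If the spring were absent the tube would shorten by αΔT L = 16.8×10⁻⁶ × 80 × 600 = 0.8064 mm.
With a force P in the spring, the elastic change of the tube is PL/(AE) and that of the spring is P/k; compatibility requires their sum to equal δ_free.
P [ L/(AE) + 1/k ] = δ_free → P [ 600/(2950×123×10³) + 1/(34×10³) ] = 0.8064.
P = 0.8064 / 3.107×10⁻⁵ = 25960 N.

P ≈ 26 kN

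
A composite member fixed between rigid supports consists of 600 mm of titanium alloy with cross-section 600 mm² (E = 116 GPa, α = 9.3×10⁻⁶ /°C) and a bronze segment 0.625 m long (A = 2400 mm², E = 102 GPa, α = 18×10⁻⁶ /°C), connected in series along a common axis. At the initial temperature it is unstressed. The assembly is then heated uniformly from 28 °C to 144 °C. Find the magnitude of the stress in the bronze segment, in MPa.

σ ≈ 72.8 MPa (compressive)

If the supports were absent, the total length change would be Σ αᵢΔT Lᵢ = 9.3×10⁻⁶×116×600 + 18×10⁻⁶×116×625 = 1.952 mm.
Since the ends are fixed, an axial force P builds up, equal in every segment, with P · Σ Lᵢ/(AᵢEᵢ) = δ_free.
The series flexibility is Σ Lᵢ/(AᵢEᵢ) = 600/(600×116×10³) + 625/(2400×102×10³) = 1.117×10⁻⁵ mm/N.
So P = 1.952 / 1.117×10⁻⁵ = 174.7 kN, compressive.
σ_{bronze} = P / A = 174700 / 2400 = 72.8 MPa.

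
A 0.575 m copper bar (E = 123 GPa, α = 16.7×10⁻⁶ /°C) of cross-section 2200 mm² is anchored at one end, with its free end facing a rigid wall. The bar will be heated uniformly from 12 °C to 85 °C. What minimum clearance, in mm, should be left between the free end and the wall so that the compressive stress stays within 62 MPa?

With no wall the bar would lengthen by αΔT L = 16.7×10⁻⁶ × 73 × 575 = 0.701 mm.
At the allowable stress the elastic shortening the wall may impose is σL/E = 62 × 575 / (123×10³) = 0.2898 mm.
The gap must absorb the remainder: g_min = 0.701 − 0.2898 = 0.4111 mm.

g ≈ 0.411 mm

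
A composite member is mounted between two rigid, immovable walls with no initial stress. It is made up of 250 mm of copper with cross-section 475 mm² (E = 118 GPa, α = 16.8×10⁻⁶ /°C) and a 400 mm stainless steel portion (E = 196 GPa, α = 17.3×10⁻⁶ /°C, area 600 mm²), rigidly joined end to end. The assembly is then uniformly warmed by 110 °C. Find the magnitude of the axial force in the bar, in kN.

P ≈ 156 kN (compressive)

Free thermal expansion of the whole bar: Σ αᵢΔT Lᵢ = 16.8×10⁻⁶×110×250 + 17.3×10⁻⁶×110×400 = 1.223 mm.
The walls prevent any net length change, so an axial force P (same in every segment) develops. Compatibility: P · Σ Lᵢ/(AᵢEᵢ) = δ_free.
The series flexibility is Σ Lᵢ/(AᵢEᵢ) = 250/(475×118×10³) + 400/(600×196×10³) = 7.862×10⁻⁶ mm/N.
Hence P = δ_free / Σ(L/AE) = 1.223/7.862×10⁻⁶ = 155.6 kN (compressive).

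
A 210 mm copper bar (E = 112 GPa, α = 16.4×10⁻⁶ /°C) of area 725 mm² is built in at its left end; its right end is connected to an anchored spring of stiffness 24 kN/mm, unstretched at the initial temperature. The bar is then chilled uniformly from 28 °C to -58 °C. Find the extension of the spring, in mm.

Free thermal contraction: δ_free = αΔT L = 16.4×10⁻⁶ × 86 × 210 = 0.2962 mm.
Let P be the tensile force in the spring. The bar extends elastically by PL/(AE) and the spring stretches by P/k; together these equal δ_free.
So P = δ_free / [L/(AE) + 1/k] = 0.2962 / [ 210/(725×112×10³) + 1/(24×10³) ].
P = 0.2962 / 4.425×10⁻⁵ = 6693 N.
Spring extension = P/k = 6693/(24×10³) = 0.2789 mm.

δ ≈ 0.279 mm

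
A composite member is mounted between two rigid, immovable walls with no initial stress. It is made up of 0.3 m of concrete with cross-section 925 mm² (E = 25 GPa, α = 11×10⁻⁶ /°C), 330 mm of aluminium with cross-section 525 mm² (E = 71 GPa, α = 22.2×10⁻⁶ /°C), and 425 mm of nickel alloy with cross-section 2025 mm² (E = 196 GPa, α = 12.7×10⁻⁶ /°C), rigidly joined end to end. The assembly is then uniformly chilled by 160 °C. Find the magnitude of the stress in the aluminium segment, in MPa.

If the supports were absent, the total length change would be Σ αᵢΔT Lᵢ = 11×10⁻⁶×160×300 + 22.2×10⁻⁶×160×330 + 12.7×10⁻⁶×160×425 = 2.564 mm.
The rigid supports impose zero overall length change; the single axial force P common to all segments must satisfy P Σ Lᵢ/(AᵢEᵢ) = δ_free.
Σ Lᵢ/(AᵢEᵢ) = 300/(925×25×10³) + 330/(525×71×10³) + 425/(2025×196×10³) = 2.29×10⁻⁵ mm/N.
Hence P = δ_free / Σ(L/AE) = 2.564/2.29×10⁻⁵ = 112 kN (tensile).
σ_{aluminium} = P / A = 112000 / 525 = 213.3 MPa.

σ ≈ 213 MPa (tensile)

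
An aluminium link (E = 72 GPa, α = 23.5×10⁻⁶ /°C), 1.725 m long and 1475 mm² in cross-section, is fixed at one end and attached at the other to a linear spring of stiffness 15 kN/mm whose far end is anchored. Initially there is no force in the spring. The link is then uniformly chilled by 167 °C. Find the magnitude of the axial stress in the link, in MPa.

σ ≈ 55.4 MPa (tensile)

Free thermal contraction: δ_free = αΔT L = 23.5×10⁻⁶ × 167 × 1725 = 6.77 mm.
With a force P in the spring, the elastic change of the link is PL/(AE) and that of the spring is P/k; compatibility requires their sum to equal δ_free.
So P = δ_free / [L/(AE) + 1/k] = 6.77 / [ 1725/(1475×72×10³) + 1/(15×10³) ].
P = 6.77 / 8.291×10⁻⁵ = 81650 N.
σ = P/A = 81650/1475 = 55.36 MPa.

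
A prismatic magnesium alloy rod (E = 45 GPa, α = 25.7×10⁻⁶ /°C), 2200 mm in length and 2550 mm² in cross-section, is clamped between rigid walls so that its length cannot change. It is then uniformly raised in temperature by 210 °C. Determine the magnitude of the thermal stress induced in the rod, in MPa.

σ ≈ 243 MPa (compressive)

Because both ends are immovable the net strain is zero, and the suppressed thermal strain is αΔT = 25.7×10⁻⁶ × 210 = 5397×10⁻⁶.
The stress required to suppress this strain is σ = Eε = 45×10³ × 5397×10⁻⁶ = 242.9 MPa, compressive since the rod is trying to expand.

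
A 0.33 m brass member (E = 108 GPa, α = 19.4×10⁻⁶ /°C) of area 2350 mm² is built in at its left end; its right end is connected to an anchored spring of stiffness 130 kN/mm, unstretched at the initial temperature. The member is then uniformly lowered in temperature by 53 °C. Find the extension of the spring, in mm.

Free thermal contraction: δ_free = αΔT L = 19.4×10⁻⁶ × 53 × 330 = 0.3393 mm.
With a force P in the spring, the elastic change of the member is PL/(AE) and that of the spring is P/k; compatibility requires their sum to equal δ_free.
So P = δ_free / [L/(AE) + 1/k] = 0.3393 / [ 330/(2350×108×10³) + 1/(130×10³) ].
P = 0.3393 / 8.993×10⁻⁶ = 37730 N.
Spring extension = P/k = 37730/(130×10³) = 0.2902 mm.

δ ≈ 0.29 mm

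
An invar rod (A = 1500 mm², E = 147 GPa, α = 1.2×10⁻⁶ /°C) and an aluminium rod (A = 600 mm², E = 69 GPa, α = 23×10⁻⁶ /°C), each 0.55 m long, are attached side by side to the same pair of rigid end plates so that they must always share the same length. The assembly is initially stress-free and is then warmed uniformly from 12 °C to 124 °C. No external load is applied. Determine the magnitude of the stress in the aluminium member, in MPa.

σ ≈ 142 MPa (compressive)

Both members must finish at the same length. With the larger α, the aluminium tends to over-expand; the plates restrain it, putting the aluminium in compression and the invar in tension. With no external load the two internal forces are equal and opposite, magnitude P.
Equating the net (thermal + elastic) strains gives |α₁ − α₂|·ΔT = P·[1/(A₁E₁) + 1/(A₂E₂)].
|α₁ − α₂|·ΔT = 21.8×10⁻⁶ × 112 = 0.002442.
1/(A₁E₁) + 1/(A₂E₂) = 1/(1500×147×10³) + 1/(600×69×10³) = 2.869×10⁻⁸ N⁻¹.
P = 0.002442 / 2.869×10⁻⁸ = 85100 N = 85.1 kN.
σ_{aluminium} = P/A₂ = 85100/600 = 141.8 MPa, compressive.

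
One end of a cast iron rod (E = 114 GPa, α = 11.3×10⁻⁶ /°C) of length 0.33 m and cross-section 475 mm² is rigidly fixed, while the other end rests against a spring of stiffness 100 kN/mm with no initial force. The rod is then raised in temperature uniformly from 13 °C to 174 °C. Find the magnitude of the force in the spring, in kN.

P ≈ 37.3 kN

The unrestrained thermal change is αΔT L = 11.3×10⁻⁶ × 161 × 330 = 0.6004 mm.
With a force P in the spring, the elastic change of the rod is PL/(AE) and that of the spring is P/k; compatibility requires their sum to equal δ_free.
P [ L/(AE) + 1/k ] = δ_free → P [ 330/(475×114×10³) + 1/(100×10³) ] = 0.6004.
P = 0.6004 / 1.609×10⁻⁵ = 37300 N.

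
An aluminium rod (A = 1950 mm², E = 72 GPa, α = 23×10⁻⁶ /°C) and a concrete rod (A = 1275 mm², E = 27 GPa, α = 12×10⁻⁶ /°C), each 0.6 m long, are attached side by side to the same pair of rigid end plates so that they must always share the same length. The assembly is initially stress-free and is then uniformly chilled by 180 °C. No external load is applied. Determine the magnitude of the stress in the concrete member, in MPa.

σ ≈ 42.9 MPa (compressive)

Both members must finish at the same length. With the larger α, the aluminium tends to over-contract; the plates restrain it, putting the aluminium in tension and the concrete in compression. With no external load the two internal forces are equal and opposite, magnitude P.
Compatibility of the two members (thermal + elastic change equal): (α₁ − α₂)ΔT = P·[1/(A₁E₁) + 1/(A₂E₂)].
|α₁ − α₂|·ΔT = 11×10⁻⁶ × 180 = 0.00198.
1/(A₁E₁) + 1/(A₂E₂) = 1/(1950×72×10³) + 1/(1275×27×10³) = 3.617×10⁻⁸ N⁻¹.
So P = 0.00198 / 3.617×10⁻⁸ = 54.74 kN.
σ_{concrete} = P/A₂ = 54740/1275 = 42.93 MPa, compressive.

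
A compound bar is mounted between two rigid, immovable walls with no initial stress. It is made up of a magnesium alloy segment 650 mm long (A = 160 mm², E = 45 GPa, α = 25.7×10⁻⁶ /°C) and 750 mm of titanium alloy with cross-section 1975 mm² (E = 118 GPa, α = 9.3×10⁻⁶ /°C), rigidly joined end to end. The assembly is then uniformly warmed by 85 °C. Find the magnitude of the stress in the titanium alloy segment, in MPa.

σ ≈ 10.9 MPa (compressive)

If the supports were absent, the total length change would be Σ αᵢΔT Lᵢ = 25.7×10⁻⁶×85×650 + 9.3×10⁻⁶×85×750 = 2.013 mm.
The rigid supports impose zero overall length change; the single axial force P common to all segments must satisfy P Σ Lᵢ/(AᵢEᵢ) = δ_free.
The series flexibility is Σ Lᵢ/(AᵢEᵢ) = 650/(160×45×10³) + 750/(1975×118×10³) = 9.35×10⁻⁵ mm/N.
P = 2.013 / 9.35×10⁻⁵ = 21530 N = 21.53 kN, compressive.
σ_{titanium alloy} = P / A = 21530 / 1975 = 10.9 MPa.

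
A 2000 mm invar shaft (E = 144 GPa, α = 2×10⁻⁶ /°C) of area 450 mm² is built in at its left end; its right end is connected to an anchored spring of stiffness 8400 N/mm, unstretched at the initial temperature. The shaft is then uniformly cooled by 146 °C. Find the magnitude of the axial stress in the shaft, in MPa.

If the spring were absent the shaft would shorten by αΔT L = 2×10⁻⁶ × 146 × 2000 = 0.584 mm.
Let P be the tensile force in the spring. The shaft extends elastically by PL/(AE) and the spring stretches by P/k; together these equal δ_free.
So P = δ_free / [L/(AE) + 1/k] = 0.584 / [ 2000/(450×144×10³) + 1/(8400) ].
P = 0.584 / 0.0001499 = 3896 N.
σ = P/A = 3896/450 = 8.657 MPa.

σ ≈ 8.66 MPa (tensile)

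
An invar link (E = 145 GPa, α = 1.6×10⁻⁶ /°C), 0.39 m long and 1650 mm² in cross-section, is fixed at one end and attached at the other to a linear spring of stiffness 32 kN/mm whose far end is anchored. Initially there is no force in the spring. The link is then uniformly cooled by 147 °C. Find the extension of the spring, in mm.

δ ≈ 0.0872 mm

Free thermal contraction: δ_free = αΔT L = 1.6×10⁻⁶ × 147 × 390 = 0.09173 mm.
Let P be the tensile force in the spring. The link extends elastically by PL/(AE) and the spring stretches by P/k; together these equal δ_free.
P [ L/(AE) + 1/k ] = δ_free → P [ 390/(1650×145×10³) + 1/(32×10³) ] = 0.09173.
P = 0.09173 / 3.288×10⁻⁵ = 2790 N.
Spring extension = P/k = 2790/(32×10³) = 0.08718 mm.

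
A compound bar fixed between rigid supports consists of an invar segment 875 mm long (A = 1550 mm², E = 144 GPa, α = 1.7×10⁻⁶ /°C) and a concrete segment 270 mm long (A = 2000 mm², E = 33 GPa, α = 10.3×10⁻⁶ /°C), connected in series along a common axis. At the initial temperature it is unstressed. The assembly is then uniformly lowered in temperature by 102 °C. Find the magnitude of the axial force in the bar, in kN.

With the walls removed the bar would change length by δ_free = Σ αᵢΔT Lᵢ = 1.7×10⁻⁶×102×875 + 10.3×10⁻⁶×102×270 = 0.4354 mm.
Since the ends are fixed, an axial force P builds up, equal in every segment, with P · Σ Lᵢ/(AᵢEᵢ) = δ_free.
The series flexibility is Σ Lᵢ/(AᵢEᵢ) = 875/(1550×144×10³) + 270/(2000×33×10³) = 8.011×10⁻⁶ mm/N.
So P = 0.4354 / 8.011×10⁻⁶ = 54.35 kN, tensile.

P ≈ 54.3 kN (tensile)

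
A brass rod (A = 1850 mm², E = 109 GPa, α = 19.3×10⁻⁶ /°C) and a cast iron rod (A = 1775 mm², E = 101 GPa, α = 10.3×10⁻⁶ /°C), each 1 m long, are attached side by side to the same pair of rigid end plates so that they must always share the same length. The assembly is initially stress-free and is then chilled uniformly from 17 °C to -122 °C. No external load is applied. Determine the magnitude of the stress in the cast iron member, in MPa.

σ ≈ 66.9 MPa (compressive)

Equilibrium of a rigid end plate with no external load gives equal and opposite internal forces ±P in the two members. Since α_{brass} > α_{cast iron}, cooling drives the brass into tension and the cast iron into compression.
Equating the net (thermal + elastic) strains gives |α₁ − α₂|·ΔT = P·[1/(A₁E₁) + 1/(A₂E₂)].
|α₁ − α₂|·ΔT = 9×10⁻⁶ × 139 = 0.001251.
1/(A₁E₁) + 1/(A₂E₂) = 1/(1850×109×10³) + 1/(1775×101×10³) = 1.054×10⁻⁸ N⁻¹.
So P = 0.001251 / 1.054×10⁻⁸ = 118.7 kN.
σ_{cast iron} = P/A₂ = 118700/1775 = 66.89 MPa, compressive.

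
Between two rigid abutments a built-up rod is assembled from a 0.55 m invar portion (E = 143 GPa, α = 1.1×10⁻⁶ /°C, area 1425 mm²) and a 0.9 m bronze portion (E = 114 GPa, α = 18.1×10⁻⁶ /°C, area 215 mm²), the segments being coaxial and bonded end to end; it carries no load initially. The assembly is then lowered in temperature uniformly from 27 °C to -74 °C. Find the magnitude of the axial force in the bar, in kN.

P ≈ 43.3 kN (tensile)

With the walls removed the bar would change length by δ_free = Σ αᵢΔT Lᵢ = 1.1×10⁻⁶×101×550 + 18.1×10⁻⁶×101×900 = 1.706 mm.
Since the ends are fixed, an axial force P builds up, equal in every segment, with P · Σ Lᵢ/(AᵢEᵢ) = δ_free.
Σ Lᵢ/(AᵢEᵢ) = 550/(1425×143×10³) + 900/(215×114×10³) = 3.942×10⁻⁵ mm/N.
So P = 1.706 / 3.942×10⁻⁵ = 43.29 kN, tensile.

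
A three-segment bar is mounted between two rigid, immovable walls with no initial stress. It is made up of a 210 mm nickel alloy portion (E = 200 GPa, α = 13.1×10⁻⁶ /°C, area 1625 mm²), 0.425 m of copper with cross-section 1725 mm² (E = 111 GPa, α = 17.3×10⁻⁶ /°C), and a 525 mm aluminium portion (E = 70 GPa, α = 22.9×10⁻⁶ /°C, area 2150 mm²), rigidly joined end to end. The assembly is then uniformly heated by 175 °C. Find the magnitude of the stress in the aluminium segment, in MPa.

σ ≈ 283 MPa (compressive)

Free thermal expansion of the whole bar: Σ αᵢΔT Lᵢ = 13.1×10⁻⁶×175×210 + 17.3×10⁻⁶×175×425 + 22.9×10⁻⁶×175×525 = 3.872 mm.
The rigid supports impose zero overall length change; the single axial force P common to all segments must satisfy P Σ Lᵢ/(AᵢEᵢ) = δ_free.
The series flexibility is Σ Lᵢ/(AᵢEᵢ) = 210/(1625×200×10³) + 425/(1725×111×10³) + 525/(2150×70×10³) = 6.354×10⁻⁶ mm/N.
P = 3.872 / 6.354×10⁻⁶ = 609400 N = 609.4 kN, compressive.
σ_{aluminium} = P / A = 609400 / 2150 = 283.4 MPa.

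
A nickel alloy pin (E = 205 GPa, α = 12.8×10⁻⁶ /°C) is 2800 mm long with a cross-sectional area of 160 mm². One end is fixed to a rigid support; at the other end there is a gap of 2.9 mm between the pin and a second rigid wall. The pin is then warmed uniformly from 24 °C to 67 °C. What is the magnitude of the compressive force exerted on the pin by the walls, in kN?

Free thermal elongation = αΔT L = 12.8×10⁻⁶ × 43 × 2800 = 1.541 mm.
This is smaller than the 2.9 mm clearance, so the pin expands freely without reaching the stop — the stress is zero.

P ≈ 0 kN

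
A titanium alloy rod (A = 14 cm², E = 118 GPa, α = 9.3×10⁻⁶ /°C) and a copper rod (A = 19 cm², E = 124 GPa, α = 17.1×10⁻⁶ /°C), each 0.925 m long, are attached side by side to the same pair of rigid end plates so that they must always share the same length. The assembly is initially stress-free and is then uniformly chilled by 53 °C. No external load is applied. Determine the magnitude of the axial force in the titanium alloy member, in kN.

P ≈ 40.1 kN (compressive in the titanium alloy)

Equilibrium of a rigid end plate with no external load gives equal and opposite internal forces ±P in the two members. Since α_{copper} > α_{titanium alloy}, cooling drives the copper into tension and the titanium alloy into compression.
Equating the net (thermal + elastic) strains gives |α₁ − α₂|·ΔT = P·[1/(A₁E₁) + 1/(A₂E₂)].
|α₁ − α₂|·ΔT = 7.8×10⁻⁶ × 53 = 0.0004134.
1/(A₁E₁) + 1/(A₂E₂) = 1/(1400×118×10³) + 1/(1900×124×10³) = 1.03×10⁻⁸ N⁻¹.
P = 0.0004134 / 1.03×10⁻⁸ = 40140 N = 40.14 kN.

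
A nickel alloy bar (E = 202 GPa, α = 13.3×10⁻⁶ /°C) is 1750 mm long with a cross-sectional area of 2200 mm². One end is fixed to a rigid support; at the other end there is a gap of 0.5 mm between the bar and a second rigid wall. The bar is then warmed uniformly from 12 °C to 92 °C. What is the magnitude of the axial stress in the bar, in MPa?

σ ≈ 157 MPa (compressive)

Free thermal elongation = αΔT L = 13.3×10⁻⁶ × 80 × 1750 = 1.862 mm.
The gap closes (δ_free > 0.5 mm) and the wall then resists a further 1.862 − 0.5 = 1.362 mm of expansion.
Compatibility: PL/(AE) = 1.362 mm, so σ = P/A = E × (1.362/1750) = 157.2 MPa.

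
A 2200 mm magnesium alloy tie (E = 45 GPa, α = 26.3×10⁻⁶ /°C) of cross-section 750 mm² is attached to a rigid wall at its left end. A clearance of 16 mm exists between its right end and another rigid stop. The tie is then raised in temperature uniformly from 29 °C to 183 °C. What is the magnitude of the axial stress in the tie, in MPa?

Free thermal elongation = αΔT L = 26.3×10⁻⁶ × 154 × 2200 = 8.91 mm.
Since δ_free = 8.91 mm is less than the 16 mm gap, the tie never touches the wall. No axial force develops.

σ ≈ 0 MPa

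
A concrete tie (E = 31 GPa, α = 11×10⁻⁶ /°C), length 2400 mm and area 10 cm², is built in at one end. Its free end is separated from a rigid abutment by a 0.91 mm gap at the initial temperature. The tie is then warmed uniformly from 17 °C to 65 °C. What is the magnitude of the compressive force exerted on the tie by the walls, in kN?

Unrestrained expansion: δ_free = αΔT L = 11×10⁻⁶ × 48 × 2400 = 1.267 mm.
The gap closes (δ_free > 0.91 mm) and the wall then resists a further 1.267 − 0.91 = 0.3572 mm of expansion.
So σ = E(δ_free − g)/L = 31×10³ × 0.3572/2400 = 4.614 MPa.
Force on the wall = σA = 4.614 × 1000 mm² = 4.614 kN.

P ≈ 4.61 kN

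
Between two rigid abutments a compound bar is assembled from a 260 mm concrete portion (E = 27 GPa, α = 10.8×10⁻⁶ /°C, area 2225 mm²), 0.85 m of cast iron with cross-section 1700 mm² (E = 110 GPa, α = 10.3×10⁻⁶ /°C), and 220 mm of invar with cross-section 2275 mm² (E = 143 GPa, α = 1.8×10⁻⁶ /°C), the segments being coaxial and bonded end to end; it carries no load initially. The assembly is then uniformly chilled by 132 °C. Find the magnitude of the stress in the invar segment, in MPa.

σ ≈ 72.7 MPa (tensile)

If the supports were absent, the total length change would be Σ αᵢΔT Lᵢ = 10.8×10⁻⁶×132×260 + 10.3×10⁻⁶×132×850 + 1.8×10⁻⁶×132×220 = 1.579 mm.
The walls prevent any net length change, so an axial force P (same in every segment) develops. Compatibility: P · Σ Lᵢ/(AᵢEᵢ) = δ_free.
The series flexibility is Σ Lᵢ/(AᵢEᵢ) = 260/(2225×27×10³) + 850/(1700×110×10³) + 220/(2275×143×10³) = 9.55×10⁻⁶ mm/N.
So P = 1.579 / 9.55×10⁻⁶ = 165.3 kN, tensile.
σ_{invar} = P / A = 165300 / 2275 = 72.66 MPa.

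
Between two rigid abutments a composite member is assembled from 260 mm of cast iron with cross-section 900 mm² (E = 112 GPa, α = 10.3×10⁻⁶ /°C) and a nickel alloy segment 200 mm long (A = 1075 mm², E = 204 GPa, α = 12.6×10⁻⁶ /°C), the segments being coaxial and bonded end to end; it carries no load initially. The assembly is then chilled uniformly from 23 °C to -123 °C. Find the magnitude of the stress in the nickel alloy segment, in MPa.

σ ≈ 202 MPa (tensile)

Free thermal contraction of the whole bar: Σ αᵢΔT Lᵢ = 10.3×10⁻⁶×146×260 + 12.6×10⁻⁶×146×200 = 0.7589 mm.
The rigid supports impose zero overall length change; the single axial force P common to all segments must satisfy P Σ Lᵢ/(AᵢEᵢ) = δ_free.
Σ Lᵢ/(AᵢEᵢ) = 260/(900×112×10³) + 200/(1075×204×10³) = 3.491×10⁻⁶ mm/N.
P = 0.7589 / 3.491×10⁻⁶ = 217400 N = 217.4 kN, tensile.
σ_{nickel alloy} = P / A = 217400 / 1075 = 202.2 MPa.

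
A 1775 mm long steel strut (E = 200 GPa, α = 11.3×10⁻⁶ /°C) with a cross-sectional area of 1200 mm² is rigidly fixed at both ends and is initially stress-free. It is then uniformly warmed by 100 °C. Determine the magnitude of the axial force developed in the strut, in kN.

The ends cannot move, so σ = EαΔT = 200×10³ × 11.3×10⁻⁶ × 100 = 226 MPa.
P = AEαΔT = 1200 × 200×10³ × 11.3×10⁻⁶ × 100 = 271.2 kN (compressive).

P ≈ 271 kN (compressive)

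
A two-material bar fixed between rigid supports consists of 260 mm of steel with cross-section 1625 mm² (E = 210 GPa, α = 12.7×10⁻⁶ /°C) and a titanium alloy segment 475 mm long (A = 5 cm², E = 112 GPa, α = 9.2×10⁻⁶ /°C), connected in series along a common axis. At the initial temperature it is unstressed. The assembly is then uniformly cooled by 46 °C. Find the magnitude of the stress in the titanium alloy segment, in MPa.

σ ≈ 76.4 MPa (tensile)

With the walls removed the bar would change length by δ_free = Σ αᵢΔT Lᵢ = 12.7×10⁻⁶×46×260 + 9.2×10⁻⁶×46×475 = 0.3529 mm.
The rigid supports impose zero overall length change; the single axial force P common to all segments must satisfy P Σ Lᵢ/(AᵢEᵢ) = δ_free.
The series flexibility is Σ Lᵢ/(AᵢEᵢ) = 260/(1625×210×10³) + 475/(500×112×10³) = 9.244×10⁻⁶ mm/N.
So P = 0.3529 / 9.244×10⁻⁶ = 38.18 kN, tensile.
σ_{titanium alloy} = P / A = 38180 / 500 = 76.35 MPa.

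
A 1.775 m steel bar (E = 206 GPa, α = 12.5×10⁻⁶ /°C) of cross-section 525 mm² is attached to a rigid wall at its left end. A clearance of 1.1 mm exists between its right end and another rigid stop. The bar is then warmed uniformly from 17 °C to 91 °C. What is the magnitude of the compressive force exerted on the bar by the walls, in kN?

Unrestrained expansion: δ_free = αΔT L = 12.5×10⁻⁶ × 74 × 1775 = 1.642 mm.
The gap closes (δ_free > 1.1 mm) and the wall then resists a further 1.642 − 1.1 = 0.5419 mm of expansion.
So σ = E(δ_free − g)/L = 206×10³ × 0.5419/1775 = 62.89 MPa.
P = σA = 62.89 × 525 = 33.02 kN.

P ≈ 33 kN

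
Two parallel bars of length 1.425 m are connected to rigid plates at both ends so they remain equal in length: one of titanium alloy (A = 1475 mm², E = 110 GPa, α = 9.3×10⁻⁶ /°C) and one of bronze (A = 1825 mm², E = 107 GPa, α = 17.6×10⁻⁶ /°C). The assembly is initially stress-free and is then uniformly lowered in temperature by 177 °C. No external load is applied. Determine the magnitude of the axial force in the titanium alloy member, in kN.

Both members must finish at the same length. With the larger α, the bronze tends to over-contract; the plates restrain it, putting the bronze in tension and the titanium alloy in compression. With no external load the two internal forces are equal and opposite, magnitude P.
Setting the final lengths equal and cancelling L: (α₁ − α₂)ΔT = P/(A₁E₁) + P/(A₂E₂).
|α₁ − α₂|·ΔT = 8.3×10⁻⁶ × 177 = 0.001469.
1/(A₁E₁) + 1/(A₂E₂) = 1/(1475×110×10³) + 1/(1825×107×10³) = 1.128×10⁻⁸ N⁻¹.
P = 0.001469 / 1.128×10⁻⁸ = 130200 N = 130.2 kN.

P ≈ 130 kN (compressive in the titanium alloy)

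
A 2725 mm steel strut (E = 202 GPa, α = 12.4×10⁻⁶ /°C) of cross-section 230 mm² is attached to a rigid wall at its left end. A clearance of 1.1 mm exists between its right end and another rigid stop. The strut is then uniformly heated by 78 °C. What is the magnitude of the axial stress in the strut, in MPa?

σ ≈ 114 MPa (compressive)

If the wall were absent the strut would grow by αΔT L = 12.4×10⁻⁶ × 78 × 2725 = 2.636 mm.
This exceeds the 1.1 mm gap, so the wall pushes back. The portion of expansion that must be recovered elastically is δ_free − gap = 2.636 − 1.1 = 1.536 mm.
So σ = E(δ_free − g)/L = 202×10³ × 1.536/2725 = 113.8 MPa.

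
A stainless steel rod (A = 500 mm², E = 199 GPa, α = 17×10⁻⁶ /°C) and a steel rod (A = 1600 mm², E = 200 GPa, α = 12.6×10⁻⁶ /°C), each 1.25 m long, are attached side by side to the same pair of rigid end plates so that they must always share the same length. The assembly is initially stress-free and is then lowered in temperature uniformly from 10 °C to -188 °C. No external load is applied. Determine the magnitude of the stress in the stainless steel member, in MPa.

σ ≈ 132 MPa (tensile)

The stainless steel has the larger α, so on cooling it would change length more than the steel if both were free. The rigid plates force a common final length, so the stainless steel is put into tension and the steel into compression, with equal and opposite forces P (no external load).
Equating the net (thermal + elastic) strains gives |α₁ − α₂|·ΔT = P·[1/(A₁E₁) + 1/(A₂E₂)].
|α₁ − α₂|·ΔT = 4.4×10⁻⁶ × 198 = 0.0008712.
1/(A₁E₁) + 1/(A₂E₂) = 1/(500×199×10³) + 1/(1600×200×10³) = 1.318×10⁻⁸ N⁻¹.
P = 0.0008712 / 1.318×10⁻⁸ = 66120 N = 66.12 kN.
σ_{stainless steel} = P/A₁ = 66120/500 = 132.2 MPa, tensile.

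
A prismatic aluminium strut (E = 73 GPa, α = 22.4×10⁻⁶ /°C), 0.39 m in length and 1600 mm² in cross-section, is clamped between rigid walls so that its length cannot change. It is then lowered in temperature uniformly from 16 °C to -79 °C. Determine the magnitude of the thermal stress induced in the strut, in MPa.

σ ≈ 155 MPa (tensile)

With length fixed, the mechanical strain must cancel the thermal strain αΔT = 22.4×10⁻⁶ × 95 = 2128×10⁻⁶.
σ = EαΔT = 73×10³ × 22.4×10⁻⁶ × 95 = 155.3 MPa (tensile; the strut is trying to contract).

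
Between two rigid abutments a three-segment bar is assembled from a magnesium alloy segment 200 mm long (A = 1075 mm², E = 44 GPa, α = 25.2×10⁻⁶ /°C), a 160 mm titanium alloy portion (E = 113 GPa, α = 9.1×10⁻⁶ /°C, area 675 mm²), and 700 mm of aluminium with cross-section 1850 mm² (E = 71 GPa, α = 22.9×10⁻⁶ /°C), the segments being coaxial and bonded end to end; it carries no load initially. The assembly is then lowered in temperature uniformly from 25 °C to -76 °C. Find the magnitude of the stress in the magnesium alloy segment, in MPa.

σ ≈ 182 MPa (tensile)

If the supports were absent, the total length change would be Σ αᵢΔT Lᵢ = 25.2×10⁻⁶×101×200 + 9.1×10⁻⁶×101×160 + 22.9×10⁻⁶×101×700 = 2.275 mm.
Since the ends are fixed, an axial force P builds up, equal in every segment, with P · Σ Lᵢ/(AᵢEᵢ) = δ_free.
Σ Lᵢ/(AᵢEᵢ) = 200/(1075×44×10³) + 160/(675×113×10³) + 700/(1850×71×10³) = 1.166×10⁻⁵ mm/N.
So P = 2.275 / 1.166×10⁻⁵ = 195.2 kN, tensile.
σ_{magnesium alloy} = P / A = 195200 / 1075 = 181.6 MPa.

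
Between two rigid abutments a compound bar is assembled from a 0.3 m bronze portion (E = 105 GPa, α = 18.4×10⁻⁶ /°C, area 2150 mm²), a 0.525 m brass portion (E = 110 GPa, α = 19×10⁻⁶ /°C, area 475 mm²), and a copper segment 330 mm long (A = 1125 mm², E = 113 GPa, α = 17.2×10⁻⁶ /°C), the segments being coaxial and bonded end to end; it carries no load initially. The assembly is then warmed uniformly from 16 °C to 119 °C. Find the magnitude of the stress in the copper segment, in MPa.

Free thermal expansion of the whole bar: Σ αᵢΔT Lᵢ = 18.4×10⁻⁶×103×300 + 19×10⁻⁶×103×525 + 17.2×10⁻⁶×103×330 = 2.181 mm.
Since the ends are fixed, an axial force P builds up, equal in every segment, with P · Σ Lᵢ/(AᵢEᵢ) = δ_free.
The series flexibility is Σ Lᵢ/(AᵢEᵢ) = 300/(2150×105×10³) + 525/(475×110×10³) + 330/(1125×113×10³) = 1.397×10⁻⁵ mm/N.
So P = 2.181 / 1.397×10⁻⁵ = 156.1 kN, compressive.
σ_{copper} = P / A = 156100 / 1125 = 138.7 MPa.

σ ≈ 139 MPa (compressive)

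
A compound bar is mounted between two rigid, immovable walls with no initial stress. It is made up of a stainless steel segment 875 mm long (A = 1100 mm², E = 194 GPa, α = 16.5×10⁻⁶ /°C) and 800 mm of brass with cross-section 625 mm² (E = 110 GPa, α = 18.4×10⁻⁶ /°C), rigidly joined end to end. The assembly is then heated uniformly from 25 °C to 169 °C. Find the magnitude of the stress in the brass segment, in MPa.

With the walls removed the bar would change length by δ_free = Σ αᵢΔT Lᵢ = 16.5×10⁻⁶×144×875 + 18.4×10⁻⁶×144×800 = 4.199 mm.
The rigid supports impose zero overall length change; the single axial force P common to all segments must satisfy P Σ Lᵢ/(AᵢEᵢ) = δ_free.
The series flexibility is Σ Lᵢ/(AᵢEᵢ) = 875/(1100×194×10³) + 800/(625×110×10³) = 1.574×10⁻⁵ mm/N.
P = 4.199 / 1.574×10⁻⁵ = 266800 N = 266.8 kN, compressive.
σ_{brass} = P / A = 266800 / 625 = 426.9 MPa.

σ ≈ 427 MPa (compressive)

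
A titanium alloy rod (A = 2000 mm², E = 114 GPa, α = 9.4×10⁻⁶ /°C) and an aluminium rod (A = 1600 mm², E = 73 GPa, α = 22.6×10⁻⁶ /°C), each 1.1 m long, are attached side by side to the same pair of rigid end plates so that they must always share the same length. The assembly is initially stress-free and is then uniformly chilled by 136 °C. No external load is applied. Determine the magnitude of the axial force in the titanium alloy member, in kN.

Both members must finish at the same length. With the larger α, the aluminium tends to over-contract; the plates restrain it, putting the aluminium in tension and the titanium alloy in compression. With no external load the two internal forces are equal and opposite, magnitude P.
Equating the net (thermal + elastic) strains gives |α₁ − α₂|·ΔT = P·[1/(A₁E₁) + 1/(A₂E₂)].
|α₁ − α₂|·ΔT = 13.2×10⁻⁶ × 136 = 0.001795.
1/(A₁E₁) + 1/(A₂E₂) = 1/(2000×114×10³) + 1/(1600×73×10³) = 1.295×10⁻⁸ N⁻¹.
So P = 0.001795 / 1.295×10⁻⁸ = 138.7 kN.

P ≈ 139 kN (compressive in the titanium alloy)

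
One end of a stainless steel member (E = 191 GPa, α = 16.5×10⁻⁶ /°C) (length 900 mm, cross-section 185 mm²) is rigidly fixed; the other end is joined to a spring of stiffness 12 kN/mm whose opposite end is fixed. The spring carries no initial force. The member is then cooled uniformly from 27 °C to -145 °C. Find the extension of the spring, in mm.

δ ≈ 1.96 mm

The unrestrained thermal change is αΔT L = 16.5×10⁻⁶ × 172 × 900 = 2.554 mm.
Let P be the tensile force in the spring. The member extends elastically by PL/(AE) and the spring stretches by P/k; together these equal δ_free.
So P = δ_free / [L/(AE) + 1/k] = 2.554 / [ 900/(185×191×10³) + 1/(12×10³) ].
P = 2.554 / 0.0001088 = 23480 N.
Spring extension = P/k = 23480/(12×10³) = 1.956 mm.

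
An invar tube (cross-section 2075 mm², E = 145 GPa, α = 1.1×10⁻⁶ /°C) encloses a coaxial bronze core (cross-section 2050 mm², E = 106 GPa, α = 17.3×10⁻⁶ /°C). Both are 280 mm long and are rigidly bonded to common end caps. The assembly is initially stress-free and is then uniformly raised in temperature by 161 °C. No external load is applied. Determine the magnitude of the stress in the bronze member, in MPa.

Equilibrium of a rigid end plate with no external load gives equal and opposite internal forces ±P in the two members. Since α_{bronze} > α_{invar}, heating drives the bronze into compression and the invar into tension.
Compatibility of the two members (thermal + elastic change equal): (α₁ − α₂)ΔT = P·[1/(A₁E₁) + 1/(A₂E₂)].
|α₁ − α₂|·ΔT = 16.2×10⁻⁶ × 161 = 0.002608.
1/(A₁E₁) + 1/(A₂E₂) = 1/(2075×145×10³) + 1/(2050×106×10³) = 7.926×10⁻⁹ N⁻¹.
So P = 0.002608 / 7.926×10⁻⁹ = 329.1 kN.
σ_{bronze} = P/A₂ = 329100/2050 = 160.5 MPa, compressive.

σ ≈ 161 MPa (compressive)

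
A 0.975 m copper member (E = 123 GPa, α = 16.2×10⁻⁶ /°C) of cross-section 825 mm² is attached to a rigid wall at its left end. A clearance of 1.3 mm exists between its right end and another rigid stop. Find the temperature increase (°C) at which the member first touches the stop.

Contact occurs when the free expansion equals the gap: αΔT L = 1.3 mm.
ΔT = 1.3 / (16.2×10⁻⁶ × 975) = 82.3 °C.

ΔT ≈ 82.3 °C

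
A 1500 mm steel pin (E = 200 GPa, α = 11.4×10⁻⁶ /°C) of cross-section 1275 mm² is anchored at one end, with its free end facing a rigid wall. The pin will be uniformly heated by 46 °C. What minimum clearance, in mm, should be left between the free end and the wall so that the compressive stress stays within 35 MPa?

With no wall the pin would lengthen by αΔT L = 11.4×10⁻⁶ × 46 × 1500 = 0.7866 mm.
A stress of 35 MPa corresponds to the wall pushing the pin back by σL/E = 35×1500/(200×10³) = 0.2625 mm.
The gap must absorb the remainder: g_min = 0.7866 − 0.2625 = 0.5241 mm.

g ≈ 0.524 mm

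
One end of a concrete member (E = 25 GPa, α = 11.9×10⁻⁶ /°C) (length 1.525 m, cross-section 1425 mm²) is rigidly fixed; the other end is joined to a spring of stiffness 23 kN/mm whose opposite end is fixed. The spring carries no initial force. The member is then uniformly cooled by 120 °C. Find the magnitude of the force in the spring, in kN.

The unrestrained thermal change is αΔT L = 11.9×10⁻⁶ × 120 × 1525 = 2.178 mm.
With a force P in the spring, the elastic change of the member is PL/(AE) and that of the spring is P/k; compatibility requires their sum to equal δ_free.
So P = δ_free / [L/(AE) + 1/k] = 2.178 / [ 1525/(1425×25×10³) + 1/(23×10³) ].
P = 2.178 / 8.629×10⁻⁵ = 25240 N.

P ≈ 25.2 kN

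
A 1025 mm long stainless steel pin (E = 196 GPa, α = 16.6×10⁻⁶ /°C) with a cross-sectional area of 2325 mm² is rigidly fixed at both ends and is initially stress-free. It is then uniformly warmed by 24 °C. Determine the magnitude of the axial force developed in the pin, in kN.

Full restraint means ε = 0, so the stress is σ = EαΔT = 196×10³ × 16.6×10⁻⁶ × 24 = 78.09 MPa.
Then P = σA = 78.09 × 2325 mm² = 181.6 kN, compressive.

P ≈ 182 kN (compressive)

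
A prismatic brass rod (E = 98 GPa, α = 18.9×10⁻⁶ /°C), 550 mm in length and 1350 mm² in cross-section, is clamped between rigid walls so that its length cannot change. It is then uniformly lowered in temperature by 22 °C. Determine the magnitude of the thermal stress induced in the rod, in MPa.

σ ≈ 40.7 MPa (tensile)

The supports are rigid, so the total axial strain is zero. The restrained thermal strain is ε = αΔT = 18.9×10⁻⁶ × 22 = 415.8×10⁻⁶.
The stress required to suppress this strain is σ = Eε = 98×10³ × 415.8×10⁻⁶ = 40.75 MPa, tensile since the rod is trying to contract.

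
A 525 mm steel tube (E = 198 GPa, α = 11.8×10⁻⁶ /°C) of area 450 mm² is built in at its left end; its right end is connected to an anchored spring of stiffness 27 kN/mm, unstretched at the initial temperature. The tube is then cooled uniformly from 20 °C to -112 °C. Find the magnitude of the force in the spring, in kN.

Free thermal contraction: δ_free = αΔT L = 11.8×10⁻⁶ × 132 × 525 = 0.8177 mm.
With a force P in the spring, the elastic change of the tube is PL/(AE) and that of the spring is P/k; compatibility requires their sum to equal δ_free.
P [ L/(AE) + 1/k ] = δ_free → P [ 525/(450×198×10³) + 1/(27×10³) ] = 0.8177.
P = 0.8177 / 4.293×10⁻⁵ = 19050 N.

P ≈ 19 kN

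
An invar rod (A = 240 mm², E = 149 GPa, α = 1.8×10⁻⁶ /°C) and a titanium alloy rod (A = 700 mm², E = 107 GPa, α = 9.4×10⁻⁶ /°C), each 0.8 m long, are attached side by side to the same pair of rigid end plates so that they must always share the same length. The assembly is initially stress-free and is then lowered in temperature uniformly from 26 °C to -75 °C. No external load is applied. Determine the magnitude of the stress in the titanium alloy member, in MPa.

σ ≈ 26.5 MPa (tensile)

The titanium alloy has the larger α, so on cooling it would change length more than the invar if both were free. The rigid plates force a common final length, so the titanium alloy is put into tension and the invar into compression, with equal and opposite forces P (no external load).
Compatibility of the two members (thermal + elastic change equal): (α₁ − α₂)ΔT = P·[1/(A₁E₁) + 1/(A₂E₂)].
|α₁ − α₂|·ΔT = 7.6×10⁻⁶ × 101 = 0.0007676.
1/(A₁E₁) + 1/(A₂E₂) = 1/(240×149×10³) + 1/(700×107×10³) = 4.132×10⁻⁸ N⁻¹.
So P = 0.0007676 / 4.132×10⁻⁸ = 18.58 kN.
σ_{titanium alloy} = P/A₂ = 18580/700 = 26.54 MPa, tensile.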